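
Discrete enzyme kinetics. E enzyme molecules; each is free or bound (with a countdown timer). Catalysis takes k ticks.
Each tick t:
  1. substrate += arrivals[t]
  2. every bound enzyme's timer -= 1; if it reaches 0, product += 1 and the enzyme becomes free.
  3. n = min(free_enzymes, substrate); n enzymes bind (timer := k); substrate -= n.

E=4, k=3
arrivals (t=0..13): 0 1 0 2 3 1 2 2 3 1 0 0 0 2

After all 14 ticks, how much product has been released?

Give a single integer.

Answer: 13

Derivation:
t=0: arr=0 -> substrate=0 bound=0 product=0
t=1: arr=1 -> substrate=0 bound=1 product=0
t=2: arr=0 -> substrate=0 bound=1 product=0
t=3: arr=2 -> substrate=0 bound=3 product=0
t=4: arr=3 -> substrate=1 bound=4 product=1
t=5: arr=1 -> substrate=2 bound=4 product=1
t=6: arr=2 -> substrate=2 bound=4 product=3
t=7: arr=2 -> substrate=2 bound=4 product=5
t=8: arr=3 -> substrate=5 bound=4 product=5
t=9: arr=1 -> substrate=4 bound=4 product=7
t=10: arr=0 -> substrate=2 bound=4 product=9
t=11: arr=0 -> substrate=2 bound=4 product=9
t=12: arr=0 -> substrate=0 bound=4 product=11
t=13: arr=2 -> substrate=0 bound=4 product=13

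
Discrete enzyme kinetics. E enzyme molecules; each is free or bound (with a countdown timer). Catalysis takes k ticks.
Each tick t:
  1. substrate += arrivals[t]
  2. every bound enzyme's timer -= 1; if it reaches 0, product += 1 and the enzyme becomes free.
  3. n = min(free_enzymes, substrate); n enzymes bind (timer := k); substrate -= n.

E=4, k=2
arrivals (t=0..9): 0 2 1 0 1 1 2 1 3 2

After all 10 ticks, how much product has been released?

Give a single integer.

t=0: arr=0 -> substrate=0 bound=0 product=0
t=1: arr=2 -> substrate=0 bound=2 product=0
t=2: arr=1 -> substrate=0 bound=3 product=0
t=3: arr=0 -> substrate=0 bound=1 product=2
t=4: arr=1 -> substrate=0 bound=1 product=3
t=5: arr=1 -> substrate=0 bound=2 product=3
t=6: arr=2 -> substrate=0 bound=3 product=4
t=7: arr=1 -> substrate=0 bound=3 product=5
t=8: arr=3 -> substrate=0 bound=4 product=7
t=9: arr=2 -> substrate=1 bound=4 product=8

Answer: 8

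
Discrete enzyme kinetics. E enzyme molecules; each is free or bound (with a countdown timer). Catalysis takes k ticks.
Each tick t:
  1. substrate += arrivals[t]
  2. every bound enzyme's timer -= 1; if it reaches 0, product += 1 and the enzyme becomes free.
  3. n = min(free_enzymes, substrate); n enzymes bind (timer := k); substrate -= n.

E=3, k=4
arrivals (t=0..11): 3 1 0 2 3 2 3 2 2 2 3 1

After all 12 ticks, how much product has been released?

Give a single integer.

Answer: 6

Derivation:
t=0: arr=3 -> substrate=0 bound=3 product=0
t=1: arr=1 -> substrate=1 bound=3 product=0
t=2: arr=0 -> substrate=1 bound=3 product=0
t=3: arr=2 -> substrate=3 bound=3 product=0
t=4: arr=3 -> substrate=3 bound=3 product=3
t=5: arr=2 -> substrate=5 bound=3 product=3
t=6: arr=3 -> substrate=8 bound=3 product=3
t=7: arr=2 -> substrate=10 bound=3 product=3
t=8: arr=2 -> substrate=9 bound=3 product=6
t=9: arr=2 -> substrate=11 bound=3 product=6
t=10: arr=3 -> substrate=14 bound=3 product=6
t=11: arr=1 -> substrate=15 bound=3 product=6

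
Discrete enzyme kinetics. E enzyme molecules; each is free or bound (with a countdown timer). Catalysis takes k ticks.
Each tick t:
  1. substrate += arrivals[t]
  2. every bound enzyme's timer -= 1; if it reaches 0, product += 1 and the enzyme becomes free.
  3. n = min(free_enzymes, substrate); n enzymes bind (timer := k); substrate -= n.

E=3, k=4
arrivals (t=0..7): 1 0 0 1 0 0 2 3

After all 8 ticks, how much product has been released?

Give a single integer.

t=0: arr=1 -> substrate=0 bound=1 product=0
t=1: arr=0 -> substrate=0 bound=1 product=0
t=2: arr=0 -> substrate=0 bound=1 product=0
t=3: arr=1 -> substrate=0 bound=2 product=0
t=4: arr=0 -> substrate=0 bound=1 product=1
t=5: arr=0 -> substrate=0 bound=1 product=1
t=6: arr=2 -> substrate=0 bound=3 product=1
t=7: arr=3 -> substrate=2 bound=3 product=2

Answer: 2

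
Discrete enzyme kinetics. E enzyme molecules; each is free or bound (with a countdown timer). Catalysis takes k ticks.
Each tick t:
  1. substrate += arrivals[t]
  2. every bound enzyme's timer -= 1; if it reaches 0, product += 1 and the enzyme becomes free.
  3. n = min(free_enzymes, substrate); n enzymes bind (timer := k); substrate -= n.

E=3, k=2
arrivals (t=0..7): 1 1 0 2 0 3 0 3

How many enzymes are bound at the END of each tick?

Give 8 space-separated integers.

t=0: arr=1 -> substrate=0 bound=1 product=0
t=1: arr=1 -> substrate=0 bound=2 product=0
t=2: arr=0 -> substrate=0 bound=1 product=1
t=3: arr=2 -> substrate=0 bound=2 product=2
t=4: arr=0 -> substrate=0 bound=2 product=2
t=5: arr=3 -> substrate=0 bound=3 product=4
t=6: arr=0 -> substrate=0 bound=3 product=4
t=7: arr=3 -> substrate=0 bound=3 product=7

Answer: 1 2 1 2 2 3 3 3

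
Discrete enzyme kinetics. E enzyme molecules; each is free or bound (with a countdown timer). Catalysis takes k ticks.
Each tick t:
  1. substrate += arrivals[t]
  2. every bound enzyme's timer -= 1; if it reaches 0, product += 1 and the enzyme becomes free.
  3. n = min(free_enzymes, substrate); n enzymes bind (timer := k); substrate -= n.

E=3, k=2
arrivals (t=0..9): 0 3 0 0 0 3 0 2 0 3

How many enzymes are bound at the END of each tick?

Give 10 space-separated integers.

Answer: 0 3 3 0 0 3 3 2 2 3

Derivation:
t=0: arr=0 -> substrate=0 bound=0 product=0
t=1: arr=3 -> substrate=0 bound=3 product=0
t=2: arr=0 -> substrate=0 bound=3 product=0
t=3: arr=0 -> substrate=0 bound=0 product=3
t=4: arr=0 -> substrate=0 bound=0 product=3
t=5: arr=3 -> substrate=0 bound=3 product=3
t=6: arr=0 -> substrate=0 bound=3 product=3
t=7: arr=2 -> substrate=0 bound=2 product=6
t=8: arr=0 -> substrate=0 bound=2 product=6
t=9: arr=3 -> substrate=0 bound=3 product=8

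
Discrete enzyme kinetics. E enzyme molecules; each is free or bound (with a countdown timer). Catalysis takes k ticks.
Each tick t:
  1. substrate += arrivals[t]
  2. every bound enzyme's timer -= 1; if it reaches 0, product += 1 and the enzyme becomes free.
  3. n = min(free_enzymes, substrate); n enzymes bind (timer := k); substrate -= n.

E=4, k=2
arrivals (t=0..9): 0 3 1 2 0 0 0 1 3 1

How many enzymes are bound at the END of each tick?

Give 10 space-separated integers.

t=0: arr=0 -> substrate=0 bound=0 product=0
t=1: arr=3 -> substrate=0 bound=3 product=0
t=2: arr=1 -> substrate=0 bound=4 product=0
t=3: arr=2 -> substrate=0 bound=3 product=3
t=4: arr=0 -> substrate=0 bound=2 product=4
t=5: arr=0 -> substrate=0 bound=0 product=6
t=6: arr=0 -> substrate=0 bound=0 product=6
t=7: arr=1 -> substrate=0 bound=1 product=6
t=8: arr=3 -> substrate=0 bound=4 product=6
t=9: arr=1 -> substrate=0 bound=4 product=7

Answer: 0 3 4 3 2 0 0 1 4 4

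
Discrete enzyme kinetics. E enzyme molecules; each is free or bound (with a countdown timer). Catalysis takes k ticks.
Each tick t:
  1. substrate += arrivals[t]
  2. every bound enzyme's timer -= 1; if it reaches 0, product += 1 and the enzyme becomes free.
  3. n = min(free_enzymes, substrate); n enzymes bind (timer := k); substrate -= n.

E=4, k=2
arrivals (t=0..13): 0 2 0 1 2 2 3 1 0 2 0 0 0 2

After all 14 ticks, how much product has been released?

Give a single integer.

Answer: 13

Derivation:
t=0: arr=0 -> substrate=0 bound=0 product=0
t=1: arr=2 -> substrate=0 bound=2 product=0
t=2: arr=0 -> substrate=0 bound=2 product=0
t=3: arr=1 -> substrate=0 bound=1 product=2
t=4: arr=2 -> substrate=0 bound=3 product=2
t=5: arr=2 -> substrate=0 bound=4 product=3
t=6: arr=3 -> substrate=1 bound=4 product=5
t=7: arr=1 -> substrate=0 bound=4 product=7
t=8: arr=0 -> substrate=0 bound=2 product=9
t=9: arr=2 -> substrate=0 bound=2 product=11
t=10: arr=0 -> substrate=0 bound=2 product=11
t=11: arr=0 -> substrate=0 bound=0 product=13
t=12: arr=0 -> substrate=0 bound=0 product=13
t=13: arr=2 -> substrate=0 bound=2 product=13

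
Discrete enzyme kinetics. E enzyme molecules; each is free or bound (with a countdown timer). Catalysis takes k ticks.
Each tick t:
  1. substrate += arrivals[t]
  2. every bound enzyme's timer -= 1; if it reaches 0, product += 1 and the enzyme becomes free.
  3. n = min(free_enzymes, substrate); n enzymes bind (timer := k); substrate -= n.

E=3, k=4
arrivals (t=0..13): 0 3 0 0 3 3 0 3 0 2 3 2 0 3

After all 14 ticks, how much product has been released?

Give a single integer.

Answer: 9

Derivation:
t=0: arr=0 -> substrate=0 bound=0 product=0
t=1: arr=3 -> substrate=0 bound=3 product=0
t=2: arr=0 -> substrate=0 bound=3 product=0
t=3: arr=0 -> substrate=0 bound=3 product=0
t=4: arr=3 -> substrate=3 bound=3 product=0
t=5: arr=3 -> substrate=3 bound=3 product=3
t=6: arr=0 -> substrate=3 bound=3 product=3
t=7: arr=3 -> substrate=6 bound=3 product=3
t=8: arr=0 -> substrate=6 bound=3 product=3
t=9: arr=2 -> substrate=5 bound=3 product=6
t=10: arr=3 -> substrate=8 bound=3 product=6
t=11: arr=2 -> substrate=10 bound=3 product=6
t=12: arr=0 -> substrate=10 bound=3 product=6
t=13: arr=3 -> substrate=10 bound=3 product=9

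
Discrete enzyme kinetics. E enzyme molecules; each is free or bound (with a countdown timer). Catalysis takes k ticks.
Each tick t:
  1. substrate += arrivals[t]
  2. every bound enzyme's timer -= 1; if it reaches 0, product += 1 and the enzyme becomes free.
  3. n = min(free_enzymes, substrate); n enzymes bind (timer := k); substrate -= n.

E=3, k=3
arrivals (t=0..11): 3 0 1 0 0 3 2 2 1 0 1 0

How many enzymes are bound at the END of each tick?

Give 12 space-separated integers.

t=0: arr=3 -> substrate=0 bound=3 product=0
t=1: arr=0 -> substrate=0 bound=3 product=0
t=2: arr=1 -> substrate=1 bound=3 product=0
t=3: arr=0 -> substrate=0 bound=1 product=3
t=4: arr=0 -> substrate=0 bound=1 product=3
t=5: arr=3 -> substrate=1 bound=3 product=3
t=6: arr=2 -> substrate=2 bound=3 product=4
t=7: arr=2 -> substrate=4 bound=3 product=4
t=8: arr=1 -> substrate=3 bound=3 product=6
t=9: arr=0 -> substrate=2 bound=3 product=7
t=10: arr=1 -> substrate=3 bound=3 product=7
t=11: arr=0 -> substrate=1 bound=3 product=9

Answer: 3 3 3 1 1 3 3 3 3 3 3 3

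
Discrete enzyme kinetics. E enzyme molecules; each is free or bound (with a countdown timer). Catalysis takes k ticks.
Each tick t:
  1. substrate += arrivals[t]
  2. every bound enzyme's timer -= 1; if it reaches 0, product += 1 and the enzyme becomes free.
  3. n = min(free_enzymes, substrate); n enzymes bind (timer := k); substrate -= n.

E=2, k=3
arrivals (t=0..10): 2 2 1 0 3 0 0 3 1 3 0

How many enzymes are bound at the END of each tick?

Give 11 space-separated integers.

t=0: arr=2 -> substrate=0 bound=2 product=0
t=1: arr=2 -> substrate=2 bound=2 product=0
t=2: arr=1 -> substrate=3 bound=2 product=0
t=3: arr=0 -> substrate=1 bound=2 product=2
t=4: arr=3 -> substrate=4 bound=2 product=2
t=5: arr=0 -> substrate=4 bound=2 product=2
t=6: arr=0 -> substrate=2 bound=2 product=4
t=7: arr=3 -> substrate=5 bound=2 product=4
t=8: arr=1 -> substrate=6 bound=2 product=4
t=9: arr=3 -> substrate=7 bound=2 product=6
t=10: arr=0 -> substrate=7 bound=2 product=6

Answer: 2 2 2 2 2 2 2 2 2 2 2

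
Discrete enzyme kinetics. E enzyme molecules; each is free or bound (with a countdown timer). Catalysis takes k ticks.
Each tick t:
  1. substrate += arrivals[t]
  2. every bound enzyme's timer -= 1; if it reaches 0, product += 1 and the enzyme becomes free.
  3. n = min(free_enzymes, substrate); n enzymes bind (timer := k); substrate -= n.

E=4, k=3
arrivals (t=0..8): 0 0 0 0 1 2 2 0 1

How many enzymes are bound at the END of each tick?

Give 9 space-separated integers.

t=0: arr=0 -> substrate=0 bound=0 product=0
t=1: arr=0 -> substrate=0 bound=0 product=0
t=2: arr=0 -> substrate=0 bound=0 product=0
t=3: arr=0 -> substrate=0 bound=0 product=0
t=4: arr=1 -> substrate=0 bound=1 product=0
t=5: arr=2 -> substrate=0 bound=3 product=0
t=6: arr=2 -> substrate=1 bound=4 product=0
t=7: arr=0 -> substrate=0 bound=4 product=1
t=8: arr=1 -> substrate=0 bound=3 product=3

Answer: 0 0 0 0 1 3 4 4 3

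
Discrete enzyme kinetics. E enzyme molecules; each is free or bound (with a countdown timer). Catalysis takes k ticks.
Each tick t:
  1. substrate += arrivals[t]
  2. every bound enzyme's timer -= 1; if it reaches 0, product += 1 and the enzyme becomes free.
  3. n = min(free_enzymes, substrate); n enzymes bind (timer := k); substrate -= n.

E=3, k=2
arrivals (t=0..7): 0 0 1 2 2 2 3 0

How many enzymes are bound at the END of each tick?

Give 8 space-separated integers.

Answer: 0 0 1 3 3 3 3 3

Derivation:
t=0: arr=0 -> substrate=0 bound=0 product=0
t=1: arr=0 -> substrate=0 bound=0 product=0
t=2: arr=1 -> substrate=0 bound=1 product=0
t=3: arr=2 -> substrate=0 bound=3 product=0
t=4: arr=2 -> substrate=1 bound=3 product=1
t=5: arr=2 -> substrate=1 bound=3 product=3
t=6: arr=3 -> substrate=3 bound=3 product=4
t=7: arr=0 -> substrate=1 bound=3 product=6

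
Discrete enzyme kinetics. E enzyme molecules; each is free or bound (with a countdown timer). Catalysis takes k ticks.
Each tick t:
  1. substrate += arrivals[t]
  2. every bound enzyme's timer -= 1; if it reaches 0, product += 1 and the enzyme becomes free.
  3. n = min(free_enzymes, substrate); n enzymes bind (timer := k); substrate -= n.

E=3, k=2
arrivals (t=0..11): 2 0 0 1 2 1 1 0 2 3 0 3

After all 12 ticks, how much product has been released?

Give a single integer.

t=0: arr=2 -> substrate=0 bound=2 product=0
t=1: arr=0 -> substrate=0 bound=2 product=0
t=2: arr=0 -> substrate=0 bound=0 product=2
t=3: arr=1 -> substrate=0 bound=1 product=2
t=4: arr=2 -> substrate=0 bound=3 product=2
t=5: arr=1 -> substrate=0 bound=3 product=3
t=6: arr=1 -> substrate=0 bound=2 product=5
t=7: arr=0 -> substrate=0 bound=1 product=6
t=8: arr=2 -> substrate=0 bound=2 product=7
t=9: arr=3 -> substrate=2 bound=3 product=7
t=10: arr=0 -> substrate=0 bound=3 product=9
t=11: arr=3 -> substrate=2 bound=3 product=10

Answer: 10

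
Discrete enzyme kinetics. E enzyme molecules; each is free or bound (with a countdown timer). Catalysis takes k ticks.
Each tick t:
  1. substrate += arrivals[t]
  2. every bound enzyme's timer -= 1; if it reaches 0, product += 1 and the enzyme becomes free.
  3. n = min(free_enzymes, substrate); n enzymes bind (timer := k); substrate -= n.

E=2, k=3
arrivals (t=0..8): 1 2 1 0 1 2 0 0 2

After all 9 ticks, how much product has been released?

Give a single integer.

t=0: arr=1 -> substrate=0 bound=1 product=0
t=1: arr=2 -> substrate=1 bound=2 product=0
t=2: arr=1 -> substrate=2 bound=2 product=0
t=3: arr=0 -> substrate=1 bound=2 product=1
t=4: arr=1 -> substrate=1 bound=2 product=2
t=5: arr=2 -> substrate=3 bound=2 product=2
t=6: arr=0 -> substrate=2 bound=2 product=3
t=7: arr=0 -> substrate=1 bound=2 product=4
t=8: arr=2 -> substrate=3 bound=2 product=4

Answer: 4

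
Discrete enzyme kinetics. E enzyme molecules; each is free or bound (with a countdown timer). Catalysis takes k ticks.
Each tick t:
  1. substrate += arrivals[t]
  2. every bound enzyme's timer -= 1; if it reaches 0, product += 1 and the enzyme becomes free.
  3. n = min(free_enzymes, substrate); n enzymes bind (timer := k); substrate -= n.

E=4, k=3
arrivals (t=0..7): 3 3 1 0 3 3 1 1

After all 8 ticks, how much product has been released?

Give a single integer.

Answer: 8

Derivation:
t=0: arr=3 -> substrate=0 bound=3 product=0
t=1: arr=3 -> substrate=2 bound=4 product=0
t=2: arr=1 -> substrate=3 bound=4 product=0
t=3: arr=0 -> substrate=0 bound=4 product=3
t=4: arr=3 -> substrate=2 bound=4 product=4
t=5: arr=3 -> substrate=5 bound=4 product=4
t=6: arr=1 -> substrate=3 bound=4 product=7
t=7: arr=1 -> substrate=3 bound=4 product=8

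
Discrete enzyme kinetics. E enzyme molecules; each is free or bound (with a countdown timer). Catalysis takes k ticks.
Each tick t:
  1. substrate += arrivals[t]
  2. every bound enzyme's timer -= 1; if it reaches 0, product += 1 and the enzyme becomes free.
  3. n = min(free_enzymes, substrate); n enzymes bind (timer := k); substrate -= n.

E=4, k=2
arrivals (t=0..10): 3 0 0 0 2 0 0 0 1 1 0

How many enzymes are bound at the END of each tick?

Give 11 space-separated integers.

t=0: arr=3 -> substrate=0 bound=3 product=0
t=1: arr=0 -> substrate=0 bound=3 product=0
t=2: arr=0 -> substrate=0 bound=0 product=3
t=3: arr=0 -> substrate=0 bound=0 product=3
t=4: arr=2 -> substrate=0 bound=2 product=3
t=5: arr=0 -> substrate=0 bound=2 product=3
t=6: arr=0 -> substrate=0 bound=0 product=5
t=7: arr=0 -> substrate=0 bound=0 product=5
t=8: arr=1 -> substrate=0 bound=1 product=5
t=9: arr=1 -> substrate=0 bound=2 product=5
t=10: arr=0 -> substrate=0 bound=1 product=6

Answer: 3 3 0 0 2 2 0 0 1 2 1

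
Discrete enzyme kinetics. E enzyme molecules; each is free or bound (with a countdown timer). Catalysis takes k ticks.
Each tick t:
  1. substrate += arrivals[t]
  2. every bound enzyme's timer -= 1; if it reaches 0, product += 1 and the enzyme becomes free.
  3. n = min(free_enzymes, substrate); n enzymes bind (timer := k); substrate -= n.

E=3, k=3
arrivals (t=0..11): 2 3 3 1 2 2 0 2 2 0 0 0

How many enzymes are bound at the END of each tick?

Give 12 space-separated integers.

Answer: 2 3 3 3 3 3 3 3 3 3 3 3

Derivation:
t=0: arr=2 -> substrate=0 bound=2 product=0
t=1: arr=3 -> substrate=2 bound=3 product=0
t=2: arr=3 -> substrate=5 bound=3 product=0
t=3: arr=1 -> substrate=4 bound=3 product=2
t=4: arr=2 -> substrate=5 bound=3 product=3
t=5: arr=2 -> substrate=7 bound=3 product=3
t=6: arr=0 -> substrate=5 bound=3 product=5
t=7: arr=2 -> substrate=6 bound=3 product=6
t=8: arr=2 -> substrate=8 bound=3 product=6
t=9: arr=0 -> substrate=6 bound=3 product=8
t=10: arr=0 -> substrate=5 bound=3 product=9
t=11: arr=0 -> substrate=5 bound=3 product=9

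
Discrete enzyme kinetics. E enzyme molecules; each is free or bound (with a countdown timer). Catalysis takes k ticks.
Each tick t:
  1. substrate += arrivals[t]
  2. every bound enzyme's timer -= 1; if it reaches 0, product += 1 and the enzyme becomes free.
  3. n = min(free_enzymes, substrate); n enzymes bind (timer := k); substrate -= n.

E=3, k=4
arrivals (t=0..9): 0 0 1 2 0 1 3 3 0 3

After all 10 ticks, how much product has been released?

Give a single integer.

Answer: 3

Derivation:
t=0: arr=0 -> substrate=0 bound=0 product=0
t=1: arr=0 -> substrate=0 bound=0 product=0
t=2: arr=1 -> substrate=0 bound=1 product=0
t=3: arr=2 -> substrate=0 bound=3 product=0
t=4: arr=0 -> substrate=0 bound=3 product=0
t=5: arr=1 -> substrate=1 bound=3 product=0
t=6: arr=3 -> substrate=3 bound=3 product=1
t=7: arr=3 -> substrate=4 bound=3 product=3
t=8: arr=0 -> substrate=4 bound=3 product=3
t=9: arr=3 -> substrate=7 bound=3 product=3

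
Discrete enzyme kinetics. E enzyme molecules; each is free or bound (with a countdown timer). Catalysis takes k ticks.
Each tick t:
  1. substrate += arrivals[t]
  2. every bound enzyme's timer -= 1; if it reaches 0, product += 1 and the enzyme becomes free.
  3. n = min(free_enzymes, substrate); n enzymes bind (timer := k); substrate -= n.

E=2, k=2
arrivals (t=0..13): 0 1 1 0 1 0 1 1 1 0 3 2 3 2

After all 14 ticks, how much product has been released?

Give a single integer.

Answer: 8

Derivation:
t=0: arr=0 -> substrate=0 bound=0 product=0
t=1: arr=1 -> substrate=0 bound=1 product=0
t=2: arr=1 -> substrate=0 bound=2 product=0
t=3: arr=0 -> substrate=0 bound=1 product=1
t=4: arr=1 -> substrate=0 bound=1 product=2
t=5: arr=0 -> substrate=0 bound=1 product=2
t=6: arr=1 -> substrate=0 bound=1 product=3
t=7: arr=1 -> substrate=0 bound=2 product=3
t=8: arr=1 -> substrate=0 bound=2 product=4
t=9: arr=0 -> substrate=0 bound=1 product=5
t=10: arr=3 -> substrate=1 bound=2 product=6
t=11: arr=2 -> substrate=3 bound=2 product=6
t=12: arr=3 -> substrate=4 bound=2 product=8
t=13: arr=2 -> substrate=6 bound=2 product=8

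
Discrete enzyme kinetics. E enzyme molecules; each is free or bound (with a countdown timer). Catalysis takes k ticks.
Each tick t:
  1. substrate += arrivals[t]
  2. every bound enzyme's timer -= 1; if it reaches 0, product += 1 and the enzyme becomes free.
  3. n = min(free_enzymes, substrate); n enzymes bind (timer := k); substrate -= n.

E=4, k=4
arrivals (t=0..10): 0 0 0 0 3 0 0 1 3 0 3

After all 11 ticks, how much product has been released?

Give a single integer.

t=0: arr=0 -> substrate=0 bound=0 product=0
t=1: arr=0 -> substrate=0 bound=0 product=0
t=2: arr=0 -> substrate=0 bound=0 product=0
t=3: arr=0 -> substrate=0 bound=0 product=0
t=4: arr=3 -> substrate=0 bound=3 product=0
t=5: arr=0 -> substrate=0 bound=3 product=0
t=6: arr=0 -> substrate=0 bound=3 product=0
t=7: arr=1 -> substrate=0 bound=4 product=0
t=8: arr=3 -> substrate=0 bound=4 product=3
t=9: arr=0 -> substrate=0 bound=4 product=3
t=10: arr=3 -> substrate=3 bound=4 product=3

Answer: 3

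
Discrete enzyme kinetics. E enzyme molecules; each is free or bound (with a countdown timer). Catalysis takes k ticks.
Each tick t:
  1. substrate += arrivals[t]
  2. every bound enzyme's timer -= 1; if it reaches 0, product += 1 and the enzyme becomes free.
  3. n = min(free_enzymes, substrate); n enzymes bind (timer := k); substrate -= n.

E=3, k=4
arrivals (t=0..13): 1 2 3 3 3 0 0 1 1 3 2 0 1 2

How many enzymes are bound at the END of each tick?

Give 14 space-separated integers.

Answer: 1 3 3 3 3 3 3 3 3 3 3 3 3 3

Derivation:
t=0: arr=1 -> substrate=0 bound=1 product=0
t=1: arr=2 -> substrate=0 bound=3 product=0
t=2: arr=3 -> substrate=3 bound=3 product=0
t=3: arr=3 -> substrate=6 bound=3 product=0
t=4: arr=3 -> substrate=8 bound=3 product=1
t=5: arr=0 -> substrate=6 bound=3 product=3
t=6: arr=0 -> substrate=6 bound=3 product=3
t=7: arr=1 -> substrate=7 bound=3 product=3
t=8: arr=1 -> substrate=7 bound=3 product=4
t=9: arr=3 -> substrate=8 bound=3 product=6
t=10: arr=2 -> substrate=10 bound=3 product=6
t=11: arr=0 -> substrate=10 bound=3 product=6
t=12: arr=1 -> substrate=10 bound=3 product=7
t=13: arr=2 -> substrate=10 bound=3 product=9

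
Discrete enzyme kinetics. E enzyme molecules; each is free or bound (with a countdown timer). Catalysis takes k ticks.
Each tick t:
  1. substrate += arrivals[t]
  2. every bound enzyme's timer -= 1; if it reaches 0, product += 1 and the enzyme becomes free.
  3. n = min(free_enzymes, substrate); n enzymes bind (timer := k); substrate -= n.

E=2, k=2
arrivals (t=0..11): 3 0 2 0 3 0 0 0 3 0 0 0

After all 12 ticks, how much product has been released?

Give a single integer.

t=0: arr=3 -> substrate=1 bound=2 product=0
t=1: arr=0 -> substrate=1 bound=2 product=0
t=2: arr=2 -> substrate=1 bound=2 product=2
t=3: arr=0 -> substrate=1 bound=2 product=2
t=4: arr=3 -> substrate=2 bound=2 product=4
t=5: arr=0 -> substrate=2 bound=2 product=4
t=6: arr=0 -> substrate=0 bound=2 product=6
t=7: arr=0 -> substrate=0 bound=2 product=6
t=8: arr=3 -> substrate=1 bound=2 product=8
t=9: arr=0 -> substrate=1 bound=2 product=8
t=10: arr=0 -> substrate=0 bound=1 product=10
t=11: arr=0 -> substrate=0 bound=1 product=10

Answer: 10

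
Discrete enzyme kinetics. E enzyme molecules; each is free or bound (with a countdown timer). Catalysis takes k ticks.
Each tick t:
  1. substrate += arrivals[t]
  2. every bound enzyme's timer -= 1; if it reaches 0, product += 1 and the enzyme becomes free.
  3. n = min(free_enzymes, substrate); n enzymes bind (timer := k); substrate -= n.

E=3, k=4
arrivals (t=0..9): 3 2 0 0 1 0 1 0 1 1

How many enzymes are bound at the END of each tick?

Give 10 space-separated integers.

t=0: arr=3 -> substrate=0 bound=3 product=0
t=1: arr=2 -> substrate=2 bound=3 product=0
t=2: arr=0 -> substrate=2 bound=3 product=0
t=3: arr=0 -> substrate=2 bound=3 product=0
t=4: arr=1 -> substrate=0 bound=3 product=3
t=5: arr=0 -> substrate=0 bound=3 product=3
t=6: arr=1 -> substrate=1 bound=3 product=3
t=7: arr=0 -> substrate=1 bound=3 product=3
t=8: arr=1 -> substrate=0 bound=2 product=6
t=9: arr=1 -> substrate=0 bound=3 product=6

Answer: 3 3 3 3 3 3 3 3 2 3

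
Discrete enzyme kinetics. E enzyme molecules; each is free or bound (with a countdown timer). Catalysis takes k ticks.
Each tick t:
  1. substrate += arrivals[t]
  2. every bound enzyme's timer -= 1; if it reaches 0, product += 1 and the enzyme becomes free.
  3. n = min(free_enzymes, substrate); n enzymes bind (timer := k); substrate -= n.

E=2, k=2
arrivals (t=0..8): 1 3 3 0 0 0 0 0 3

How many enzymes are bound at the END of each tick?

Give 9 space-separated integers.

Answer: 1 2 2 2 2 2 2 1 2

Derivation:
t=0: arr=1 -> substrate=0 bound=1 product=0
t=1: arr=3 -> substrate=2 bound=2 product=0
t=2: arr=3 -> substrate=4 bound=2 product=1
t=3: arr=0 -> substrate=3 bound=2 product=2
t=4: arr=0 -> substrate=2 bound=2 product=3
t=5: arr=0 -> substrate=1 bound=2 product=4
t=6: arr=0 -> substrate=0 bound=2 product=5
t=7: arr=0 -> substrate=0 bound=1 product=6
t=8: arr=3 -> substrate=1 bound=2 product=7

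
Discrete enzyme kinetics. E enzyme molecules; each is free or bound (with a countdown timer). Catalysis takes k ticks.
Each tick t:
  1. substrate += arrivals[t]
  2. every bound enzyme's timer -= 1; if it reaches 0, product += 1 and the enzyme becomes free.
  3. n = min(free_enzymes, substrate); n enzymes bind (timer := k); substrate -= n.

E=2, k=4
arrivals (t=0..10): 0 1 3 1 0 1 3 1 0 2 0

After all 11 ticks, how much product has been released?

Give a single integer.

Answer: 4

Derivation:
t=0: arr=0 -> substrate=0 bound=0 product=0
t=1: arr=1 -> substrate=0 bound=1 product=0
t=2: arr=3 -> substrate=2 bound=2 product=0
t=3: arr=1 -> substrate=3 bound=2 product=0
t=4: arr=0 -> substrate=3 bound=2 product=0
t=5: arr=1 -> substrate=3 bound=2 product=1
t=6: arr=3 -> substrate=5 bound=2 product=2
t=7: arr=1 -> substrate=6 bound=2 product=2
t=8: arr=0 -> substrate=6 bound=2 product=2
t=9: arr=2 -> substrate=7 bound=2 product=3
t=10: arr=0 -> substrate=6 bound=2 product=4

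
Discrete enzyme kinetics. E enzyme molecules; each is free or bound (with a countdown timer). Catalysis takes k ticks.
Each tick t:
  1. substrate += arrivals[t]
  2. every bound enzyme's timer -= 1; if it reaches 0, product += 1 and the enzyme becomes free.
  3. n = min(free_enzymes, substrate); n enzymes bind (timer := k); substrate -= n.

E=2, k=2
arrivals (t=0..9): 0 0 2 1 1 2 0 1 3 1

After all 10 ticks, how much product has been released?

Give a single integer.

t=0: arr=0 -> substrate=0 bound=0 product=0
t=1: arr=0 -> substrate=0 bound=0 product=0
t=2: arr=2 -> substrate=0 bound=2 product=0
t=3: arr=1 -> substrate=1 bound=2 product=0
t=4: arr=1 -> substrate=0 bound=2 product=2
t=5: arr=2 -> substrate=2 bound=2 product=2
t=6: arr=0 -> substrate=0 bound=2 product=4
t=7: arr=1 -> substrate=1 bound=2 product=4
t=8: arr=3 -> substrate=2 bound=2 product=6
t=9: arr=1 -> substrate=3 bound=2 product=6

Answer: 6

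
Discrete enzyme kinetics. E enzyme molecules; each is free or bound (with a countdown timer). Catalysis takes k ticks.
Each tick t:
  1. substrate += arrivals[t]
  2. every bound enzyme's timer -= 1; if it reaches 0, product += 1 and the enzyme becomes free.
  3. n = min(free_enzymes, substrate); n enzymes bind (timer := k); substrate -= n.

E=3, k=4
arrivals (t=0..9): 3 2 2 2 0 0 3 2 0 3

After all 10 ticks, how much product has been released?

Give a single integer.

t=0: arr=3 -> substrate=0 bound=3 product=0
t=1: arr=2 -> substrate=2 bound=3 product=0
t=2: arr=2 -> substrate=4 bound=3 product=0
t=3: arr=2 -> substrate=6 bound=3 product=0
t=4: arr=0 -> substrate=3 bound=3 product=3
t=5: arr=0 -> substrate=3 bound=3 product=3
t=6: arr=3 -> substrate=6 bound=3 product=3
t=7: arr=2 -> substrate=8 bound=3 product=3
t=8: arr=0 -> substrate=5 bound=3 product=6
t=9: arr=3 -> substrate=8 bound=3 product=6

Answer: 6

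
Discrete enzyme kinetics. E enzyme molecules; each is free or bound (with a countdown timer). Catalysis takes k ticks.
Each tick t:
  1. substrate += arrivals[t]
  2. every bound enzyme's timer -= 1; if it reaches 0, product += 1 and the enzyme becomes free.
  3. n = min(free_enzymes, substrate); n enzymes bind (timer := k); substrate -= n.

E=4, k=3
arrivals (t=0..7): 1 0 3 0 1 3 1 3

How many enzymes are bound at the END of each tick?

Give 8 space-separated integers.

Answer: 1 1 4 3 4 4 4 4

Derivation:
t=0: arr=1 -> substrate=0 bound=1 product=0
t=1: arr=0 -> substrate=0 bound=1 product=0
t=2: arr=3 -> substrate=0 bound=4 product=0
t=3: arr=0 -> substrate=0 bound=3 product=1
t=4: arr=1 -> substrate=0 bound=4 product=1
t=5: arr=3 -> substrate=0 bound=4 product=4
t=6: arr=1 -> substrate=1 bound=4 product=4
t=7: arr=3 -> substrate=3 bound=4 product=5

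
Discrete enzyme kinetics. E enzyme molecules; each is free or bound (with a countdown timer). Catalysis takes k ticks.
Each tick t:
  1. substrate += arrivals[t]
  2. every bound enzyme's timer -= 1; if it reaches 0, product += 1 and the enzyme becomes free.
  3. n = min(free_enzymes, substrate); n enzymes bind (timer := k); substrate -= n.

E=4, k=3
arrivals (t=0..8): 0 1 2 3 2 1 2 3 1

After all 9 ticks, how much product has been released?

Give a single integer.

Answer: 7

Derivation:
t=0: arr=0 -> substrate=0 bound=0 product=0
t=1: arr=1 -> substrate=0 bound=1 product=0
t=2: arr=2 -> substrate=0 bound=3 product=0
t=3: arr=3 -> substrate=2 bound=4 product=0
t=4: arr=2 -> substrate=3 bound=4 product=1
t=5: arr=1 -> substrate=2 bound=4 product=3
t=6: arr=2 -> substrate=3 bound=4 product=4
t=7: arr=3 -> substrate=5 bound=4 product=5
t=8: arr=1 -> substrate=4 bound=4 product=7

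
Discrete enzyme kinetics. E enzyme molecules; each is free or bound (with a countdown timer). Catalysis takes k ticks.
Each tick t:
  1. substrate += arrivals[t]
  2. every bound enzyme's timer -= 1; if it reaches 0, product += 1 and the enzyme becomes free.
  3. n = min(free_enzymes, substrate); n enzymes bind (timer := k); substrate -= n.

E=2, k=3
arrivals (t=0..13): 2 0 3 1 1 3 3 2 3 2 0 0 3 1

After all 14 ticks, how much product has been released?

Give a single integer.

t=0: arr=2 -> substrate=0 bound=2 product=0
t=1: arr=0 -> substrate=0 bound=2 product=0
t=2: arr=3 -> substrate=3 bound=2 product=0
t=3: arr=1 -> substrate=2 bound=2 product=2
t=4: arr=1 -> substrate=3 bound=2 product=2
t=5: arr=3 -> substrate=6 bound=2 product=2
t=6: arr=3 -> substrate=7 bound=2 product=4
t=7: arr=2 -> substrate=9 bound=2 product=4
t=8: arr=3 -> substrate=12 bound=2 product=4
t=9: arr=2 -> substrate=12 bound=2 product=6
t=10: arr=0 -> substrate=12 bound=2 product=6
t=11: arr=0 -> substrate=12 bound=2 product=6
t=12: arr=3 -> substrate=13 bound=2 product=8
t=13: arr=1 -> substrate=14 bound=2 product=8

Answer: 8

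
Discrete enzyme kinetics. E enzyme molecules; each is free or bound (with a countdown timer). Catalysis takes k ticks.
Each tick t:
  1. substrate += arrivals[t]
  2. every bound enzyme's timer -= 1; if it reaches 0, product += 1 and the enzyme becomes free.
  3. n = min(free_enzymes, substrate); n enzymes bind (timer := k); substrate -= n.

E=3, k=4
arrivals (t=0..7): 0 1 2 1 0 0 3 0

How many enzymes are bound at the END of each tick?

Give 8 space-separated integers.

t=0: arr=0 -> substrate=0 bound=0 product=0
t=1: arr=1 -> substrate=0 bound=1 product=0
t=2: arr=2 -> substrate=0 bound=3 product=0
t=3: arr=1 -> substrate=1 bound=3 product=0
t=4: arr=0 -> substrate=1 bound=3 product=0
t=5: arr=0 -> substrate=0 bound=3 product=1
t=6: arr=3 -> substrate=1 bound=3 product=3
t=7: arr=0 -> substrate=1 bound=3 product=3

Answer: 0 1 3 3 3 3 3 3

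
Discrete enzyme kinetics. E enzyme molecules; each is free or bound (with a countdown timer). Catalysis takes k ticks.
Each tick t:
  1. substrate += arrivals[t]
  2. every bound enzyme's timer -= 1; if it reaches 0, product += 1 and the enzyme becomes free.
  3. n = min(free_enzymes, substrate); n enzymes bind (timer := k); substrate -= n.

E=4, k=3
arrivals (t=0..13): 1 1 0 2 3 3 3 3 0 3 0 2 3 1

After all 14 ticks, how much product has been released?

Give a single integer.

t=0: arr=1 -> substrate=0 bound=1 product=0
t=1: arr=1 -> substrate=0 bound=2 product=0
t=2: arr=0 -> substrate=0 bound=2 product=0
t=3: arr=2 -> substrate=0 bound=3 product=1
t=4: arr=3 -> substrate=1 bound=4 product=2
t=5: arr=3 -> substrate=4 bound=4 product=2
t=6: arr=3 -> substrate=5 bound=4 product=4
t=7: arr=3 -> substrate=6 bound=4 product=6
t=8: arr=0 -> substrate=6 bound=4 product=6
t=9: arr=3 -> substrate=7 bound=4 product=8
t=10: arr=0 -> substrate=5 bound=4 product=10
t=11: arr=2 -> substrate=7 bound=4 product=10
t=12: arr=3 -> substrate=8 bound=4 product=12
t=13: arr=1 -> substrate=7 bound=4 product=14

Answer: 14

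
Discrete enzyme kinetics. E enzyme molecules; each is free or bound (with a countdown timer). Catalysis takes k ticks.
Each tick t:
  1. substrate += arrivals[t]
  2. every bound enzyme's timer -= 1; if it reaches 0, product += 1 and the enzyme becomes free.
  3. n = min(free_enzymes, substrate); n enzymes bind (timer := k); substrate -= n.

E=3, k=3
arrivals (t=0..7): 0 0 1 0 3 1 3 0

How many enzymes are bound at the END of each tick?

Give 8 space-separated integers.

t=0: arr=0 -> substrate=0 bound=0 product=0
t=1: arr=0 -> substrate=0 bound=0 product=0
t=2: arr=1 -> substrate=0 bound=1 product=0
t=3: arr=0 -> substrate=0 bound=1 product=0
t=4: arr=3 -> substrate=1 bound=3 product=0
t=5: arr=1 -> substrate=1 bound=3 product=1
t=6: arr=3 -> substrate=4 bound=3 product=1
t=7: arr=0 -> substrate=2 bound=3 product=3

Answer: 0 0 1 1 3 3 3 3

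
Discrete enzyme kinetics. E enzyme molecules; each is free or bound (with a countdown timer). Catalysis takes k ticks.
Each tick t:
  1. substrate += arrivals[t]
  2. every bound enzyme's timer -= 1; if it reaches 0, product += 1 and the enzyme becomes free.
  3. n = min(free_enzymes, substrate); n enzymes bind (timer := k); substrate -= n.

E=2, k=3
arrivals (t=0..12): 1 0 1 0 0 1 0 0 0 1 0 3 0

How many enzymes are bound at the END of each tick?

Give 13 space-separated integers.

t=0: arr=1 -> substrate=0 bound=1 product=0
t=1: arr=0 -> substrate=0 bound=1 product=0
t=2: arr=1 -> substrate=0 bound=2 product=0
t=3: arr=0 -> substrate=0 bound=1 product=1
t=4: arr=0 -> substrate=0 bound=1 product=1
t=5: arr=1 -> substrate=0 bound=1 product=2
t=6: arr=0 -> substrate=0 bound=1 product=2
t=7: arr=0 -> substrate=0 bound=1 product=2
t=8: arr=0 -> substrate=0 bound=0 product=3
t=9: arr=1 -> substrate=0 bound=1 product=3
t=10: arr=0 -> substrate=0 bound=1 product=3
t=11: arr=3 -> substrate=2 bound=2 product=3
t=12: arr=0 -> substrate=1 bound=2 product=4

Answer: 1 1 2 1 1 1 1 1 0 1 1 2 2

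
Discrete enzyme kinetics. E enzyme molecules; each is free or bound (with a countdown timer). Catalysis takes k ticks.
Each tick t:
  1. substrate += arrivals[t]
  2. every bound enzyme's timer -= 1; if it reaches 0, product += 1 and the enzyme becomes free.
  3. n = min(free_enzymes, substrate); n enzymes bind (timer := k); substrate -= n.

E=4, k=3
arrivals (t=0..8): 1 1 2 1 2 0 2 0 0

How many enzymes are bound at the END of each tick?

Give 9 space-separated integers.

Answer: 1 2 4 4 4 3 4 3 2

Derivation:
t=0: arr=1 -> substrate=0 bound=1 product=0
t=1: arr=1 -> substrate=0 bound=2 product=0
t=2: arr=2 -> substrate=0 bound=4 product=0
t=3: arr=1 -> substrate=0 bound=4 product=1
t=4: arr=2 -> substrate=1 bound=4 product=2
t=5: arr=0 -> substrate=0 bound=3 product=4
t=6: arr=2 -> substrate=0 bound=4 product=5
t=7: arr=0 -> substrate=0 bound=3 product=6
t=8: arr=0 -> substrate=0 bound=2 product=7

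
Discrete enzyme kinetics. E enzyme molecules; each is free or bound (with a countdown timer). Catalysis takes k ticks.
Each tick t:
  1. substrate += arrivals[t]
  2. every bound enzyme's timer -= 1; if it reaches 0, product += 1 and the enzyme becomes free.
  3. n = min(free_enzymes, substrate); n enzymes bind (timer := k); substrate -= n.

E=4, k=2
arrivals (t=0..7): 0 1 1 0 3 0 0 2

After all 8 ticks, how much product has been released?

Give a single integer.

t=0: arr=0 -> substrate=0 bound=0 product=0
t=1: arr=1 -> substrate=0 bound=1 product=0
t=2: arr=1 -> substrate=0 bound=2 product=0
t=3: arr=0 -> substrate=0 bound=1 product=1
t=4: arr=3 -> substrate=0 bound=3 product=2
t=5: arr=0 -> substrate=0 bound=3 product=2
t=6: arr=0 -> substrate=0 bound=0 product=5
t=7: arr=2 -> substrate=0 bound=2 product=5

Answer: 5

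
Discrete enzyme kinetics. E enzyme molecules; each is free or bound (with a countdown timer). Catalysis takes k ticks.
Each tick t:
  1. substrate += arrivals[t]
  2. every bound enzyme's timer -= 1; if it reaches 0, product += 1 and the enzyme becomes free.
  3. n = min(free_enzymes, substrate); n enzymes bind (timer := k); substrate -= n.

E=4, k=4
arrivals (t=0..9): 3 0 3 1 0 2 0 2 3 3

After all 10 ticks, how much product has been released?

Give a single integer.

t=0: arr=3 -> substrate=0 bound=3 product=0
t=1: arr=0 -> substrate=0 bound=3 product=0
t=2: arr=3 -> substrate=2 bound=4 product=0
t=3: arr=1 -> substrate=3 bound=4 product=0
t=4: arr=0 -> substrate=0 bound=4 product=3
t=5: arr=2 -> substrate=2 bound=4 product=3
t=6: arr=0 -> substrate=1 bound=4 product=4
t=7: arr=2 -> substrate=3 bound=4 product=4
t=8: arr=3 -> substrate=3 bound=4 product=7
t=9: arr=3 -> substrate=6 bound=4 product=7

Answer: 7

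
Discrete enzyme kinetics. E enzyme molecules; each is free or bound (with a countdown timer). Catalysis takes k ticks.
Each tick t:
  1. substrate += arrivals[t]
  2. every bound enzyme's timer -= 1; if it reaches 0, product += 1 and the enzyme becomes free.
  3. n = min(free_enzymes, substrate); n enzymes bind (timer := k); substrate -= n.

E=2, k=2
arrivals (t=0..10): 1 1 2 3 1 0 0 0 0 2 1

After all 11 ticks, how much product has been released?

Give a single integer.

t=0: arr=1 -> substrate=0 bound=1 product=0
t=1: arr=1 -> substrate=0 bound=2 product=0
t=2: arr=2 -> substrate=1 bound=2 product=1
t=3: arr=3 -> substrate=3 bound=2 product=2
t=4: arr=1 -> substrate=3 bound=2 product=3
t=5: arr=0 -> substrate=2 bound=2 product=4
t=6: arr=0 -> substrate=1 bound=2 product=5
t=7: arr=0 -> substrate=0 bound=2 product=6
t=8: arr=0 -> substrate=0 bound=1 product=7
t=9: arr=2 -> substrate=0 bound=2 product=8
t=10: arr=1 -> substrate=1 bound=2 product=8

Answer: 8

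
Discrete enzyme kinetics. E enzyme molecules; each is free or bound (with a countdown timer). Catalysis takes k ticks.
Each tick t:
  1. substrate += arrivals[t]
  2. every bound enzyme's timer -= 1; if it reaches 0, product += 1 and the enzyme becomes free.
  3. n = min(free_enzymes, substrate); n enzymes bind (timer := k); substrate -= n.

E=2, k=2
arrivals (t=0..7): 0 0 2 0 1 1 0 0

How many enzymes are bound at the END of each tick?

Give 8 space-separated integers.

t=0: arr=0 -> substrate=0 bound=0 product=0
t=1: arr=0 -> substrate=0 bound=0 product=0
t=2: arr=2 -> substrate=0 bound=2 product=0
t=3: arr=0 -> substrate=0 bound=2 product=0
t=4: arr=1 -> substrate=0 bound=1 product=2
t=5: arr=1 -> substrate=0 bound=2 product=2
t=6: arr=0 -> substrate=0 bound=1 product=3
t=7: arr=0 -> substrate=0 bound=0 product=4

Answer: 0 0 2 2 1 2 1 0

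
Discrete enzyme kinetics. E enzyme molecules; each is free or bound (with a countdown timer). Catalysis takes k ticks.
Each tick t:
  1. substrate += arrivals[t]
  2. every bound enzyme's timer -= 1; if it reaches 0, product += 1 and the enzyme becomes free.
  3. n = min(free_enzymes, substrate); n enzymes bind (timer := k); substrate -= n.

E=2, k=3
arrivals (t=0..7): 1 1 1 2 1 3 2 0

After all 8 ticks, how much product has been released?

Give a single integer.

t=0: arr=1 -> substrate=0 bound=1 product=0
t=1: arr=1 -> substrate=0 bound=2 product=0
t=2: arr=1 -> substrate=1 bound=2 product=0
t=3: arr=2 -> substrate=2 bound=2 product=1
t=4: arr=1 -> substrate=2 bound=2 product=2
t=5: arr=3 -> substrate=5 bound=2 product=2
t=6: arr=2 -> substrate=6 bound=2 product=3
t=7: arr=0 -> substrate=5 bound=2 product=4

Answer: 4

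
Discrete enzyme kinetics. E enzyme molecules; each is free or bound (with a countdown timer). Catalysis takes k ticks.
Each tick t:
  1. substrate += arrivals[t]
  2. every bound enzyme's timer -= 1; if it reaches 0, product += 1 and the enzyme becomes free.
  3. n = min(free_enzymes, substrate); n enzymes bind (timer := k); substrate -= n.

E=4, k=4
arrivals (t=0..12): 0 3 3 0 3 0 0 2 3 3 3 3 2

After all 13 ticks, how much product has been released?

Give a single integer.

t=0: arr=0 -> substrate=0 bound=0 product=0
t=1: arr=3 -> substrate=0 bound=3 product=0
t=2: arr=3 -> substrate=2 bound=4 product=0
t=3: arr=0 -> substrate=2 bound=4 product=0
t=4: arr=3 -> substrate=5 bound=4 product=0
t=5: arr=0 -> substrate=2 bound=4 product=3
t=6: arr=0 -> substrate=1 bound=4 product=4
t=7: arr=2 -> substrate=3 bound=4 product=4
t=8: arr=3 -> substrate=6 bound=4 product=4
t=9: arr=3 -> substrate=6 bound=4 product=7
t=10: arr=3 -> substrate=8 bound=4 product=8
t=11: arr=3 -> substrate=11 bound=4 product=8
t=12: arr=2 -> substrate=13 bound=4 product=8

Answer: 8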